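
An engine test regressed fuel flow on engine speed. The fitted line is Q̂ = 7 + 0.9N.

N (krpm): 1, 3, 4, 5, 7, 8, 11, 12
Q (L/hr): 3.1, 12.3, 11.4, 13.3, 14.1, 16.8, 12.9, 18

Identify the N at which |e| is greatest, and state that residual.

N=1: Q̂ = 7 + 0.9·1 = 7.9; e = 3.1 − 7.9 = -4.8
N=3: Q̂ = 7 + 0.9·3 = 9.7; e = 12.3 − 9.7 = 2.6
N=4: Q̂ = 7 + 0.9·4 = 10.6; e = 11.4 − 10.6 = 0.8
N=5: Q̂ = 7 + 0.9·5 = 11.5; e = 13.3 − 11.5 = 1.8
N=7: Q̂ = 7 + 0.9·7 = 13.3; e = 14.1 − 13.3 = 0.8
N=8: Q̂ = 7 + 0.9·8 = 14.2; e = 16.8 − 14.2 = 2.6
N=11: Q̂ = 7 + 0.9·11 = 16.9; e = 12.9 − 16.9 = -4
N=12: Q̂ = 7 + 0.9·12 = 17.8; e = 18 − 17.8 = 0.2
Largest |e| is 4.8 at N = 1, residual -4.8.

N = 1, e = -4.8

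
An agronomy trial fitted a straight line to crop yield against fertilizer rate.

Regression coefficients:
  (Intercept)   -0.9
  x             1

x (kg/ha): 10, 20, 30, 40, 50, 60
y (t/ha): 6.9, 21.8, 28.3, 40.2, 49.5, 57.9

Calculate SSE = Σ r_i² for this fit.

x=10: ŷ = -0.9 + 10 = 9.1; r = 6.9 − 9.1 = -2.2
x=20: ŷ = -0.9 + 20 = 19.1; r = 21.8 − 19.1 = 2.7
x=30: ŷ = -0.9 + 30 = 29.1; r = 28.3 − 29.1 = -0.8
x=40: ŷ = -0.9 + 40 = 39.1; r = 40.2 − 39.1 = 1.1
x=50: ŷ = -0.9 + 50 = 49.1; r = 49.5 − 49.1 = 0.4
x=60: ŷ = -0.9 + 60 = 59.1; r = 57.9 − 59.1 = -1.2
SSE = 4.84 + 7.29 + 0.64 + 1.21 + 0.16 + 1.44 = 15.58

SSE = 15.58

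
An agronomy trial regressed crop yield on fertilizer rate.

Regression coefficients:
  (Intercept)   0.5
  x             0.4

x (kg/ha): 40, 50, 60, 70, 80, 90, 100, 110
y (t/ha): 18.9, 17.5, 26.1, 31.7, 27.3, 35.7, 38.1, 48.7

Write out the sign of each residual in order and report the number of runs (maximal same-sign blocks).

5 runs

x=40: ŷ = 0.5 + 0.4·40 = 16.5; r = 18.9 − 16.5 = 2.4
x=50: ŷ = 0.5 + 0.4·50 = 20.5; r = 17.5 − 20.5 = -3
x=60: ŷ = 0.5 + 0.4·60 = 24.5; r = 26.1 − 24.5 = 1.6
x=70: ŷ = 0.5 + 0.4·70 = 28.5; r = 31.7 − 28.5 = 3.2
x=80: ŷ = 0.5 + 0.4·80 = 32.5; r = 27.3 − 32.5 = -5.2
x=90: ŷ = 0.5 + 0.4·90 = 36.5; r = 35.7 − 36.5 = -0.8
x=100: ŷ = 0.5 + 0.4·100 = 40.5; r = 38.1 − 40.5 = -2.4
x=110: ŷ = 0.5 + 0.4·110 = 44.5; r = 48.7 − 44.5 = 4.2
Signs: + − + + − − − +
Runs: +×1, −×1, +×2, −×3, +×1 → 5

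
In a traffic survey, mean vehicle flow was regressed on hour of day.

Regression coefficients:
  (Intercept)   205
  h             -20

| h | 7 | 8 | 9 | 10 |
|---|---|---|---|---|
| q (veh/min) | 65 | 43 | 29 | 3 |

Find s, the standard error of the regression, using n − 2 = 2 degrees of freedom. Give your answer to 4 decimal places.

s = 3.4641

h=7: ŷ = 205 − 20·7 = 65; r = 65 − 65 = 0
h=8: ŷ = 205 − 20·8 = 45; r = 43 − 45 = -2
h=9: ŷ = 205 − 20·9 = 25; r = 29 − 25 = 4
h=10: ŷ = 205 − 20·10 = 5; r = 3 − 5 = -2
SSE = 0 + 4 + 16 + 4 = 24
s = √(24/2) = √12 ≈ 3.4641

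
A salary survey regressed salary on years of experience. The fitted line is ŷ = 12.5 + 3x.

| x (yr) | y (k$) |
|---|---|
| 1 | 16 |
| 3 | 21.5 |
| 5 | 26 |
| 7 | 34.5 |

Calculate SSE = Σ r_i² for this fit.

x=1: ŷ = 12.5 + 3·1 = 15.5; r = 16 − 15.5 = 0.5
x=3: ŷ = 12.5 + 3·3 = 21.5; r = 21.5 − 21.5 = 0
x=5: ŷ = 12.5 + 3·5 = 27.5; r = 26 − 27.5 = -1.5
x=7: ŷ = 12.5 + 3·7 = 33.5; r = 34.5 − 33.5 = 1
SSE = 0.25 + 0 + 2.25 + 1 = 3.5

SSE = 3.5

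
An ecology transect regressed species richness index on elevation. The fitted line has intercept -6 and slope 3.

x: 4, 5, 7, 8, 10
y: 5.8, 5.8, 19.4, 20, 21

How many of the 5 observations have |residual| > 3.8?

1

x=4: ŷ = -6 + 3·4 = 6; r = 5.8 − 6 = -0.2
x=5: ŷ = -6 + 3·5 = 9; r = 5.8 − 9 = -3.2
x=7: ŷ = -6 + 3·7 = 15; r = 19.4 − 15 = 4.4
x=8: ŷ = -6 + 3·8 = 18; r = 20 − 18 = 2
x=10: ŷ = -6 + 3·10 = 24; r = 21 − 24 = -3
|r| > 3.8: x=7 (|r|=4.4) → 1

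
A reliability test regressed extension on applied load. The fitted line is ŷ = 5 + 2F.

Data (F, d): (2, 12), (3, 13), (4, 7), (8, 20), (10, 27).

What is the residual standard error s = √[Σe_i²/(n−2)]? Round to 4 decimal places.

s = 4.2426

F=2: ŷ = 5 + 2·2 = 9; e = 12 − 9 = 3
F=3: ŷ = 5 + 2·3 = 11; e = 13 − 11 = 2
F=4: ŷ = 5 + 2·4 = 13; e = 7 − 13 = -6
F=8: ŷ = 5 + 2·8 = 21; e = 20 − 21 = -1
F=10: ŷ = 5 + 2·10 = 25; e = 27 − 25 = 2
SSE = 9 + 4 + 36 + 1 + 4 = 54
s = √(54/3) = √18 ≈ 4.2426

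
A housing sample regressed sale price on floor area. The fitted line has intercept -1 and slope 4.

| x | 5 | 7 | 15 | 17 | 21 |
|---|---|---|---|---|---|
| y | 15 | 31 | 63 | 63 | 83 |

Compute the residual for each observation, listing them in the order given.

x=5: ŷ = -1 + 4·5 = 19; e = 15 − 19 = -4
x=7: ŷ = -1 + 4·7 = 27; e = 31 − 27 = 4
x=15: ŷ = -1 + 4·15 = 59; e = 63 − 59 = 4
x=17: ŷ = -1 + 4·17 = 67; e = 63 − 67 = -4
x=21: ŷ = -1 + 4·21 = 83; e = 83 − 83 = 0

-4, 4, 4, -4, 0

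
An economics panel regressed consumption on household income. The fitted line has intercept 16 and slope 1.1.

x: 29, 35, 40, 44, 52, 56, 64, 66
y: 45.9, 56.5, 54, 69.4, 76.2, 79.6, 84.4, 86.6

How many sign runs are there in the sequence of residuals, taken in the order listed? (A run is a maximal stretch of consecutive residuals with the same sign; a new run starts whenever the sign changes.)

x=29: ŷ = 16 + 1.1·29 = 47.9; e = 45.9 − 47.9 = -2
x=35: ŷ = 16 + 1.1·35 = 54.5; e = 56.5 − 54.5 = 2
x=40: ŷ = 16 + 1.1·40 = 60; e = 54 − 60 = -6
x=44: ŷ = 16 + 1.1·44 = 64.4; e = 69.4 − 64.4 = 5
x=52: ŷ = 16 + 1.1·52 = 73.2; e = 76.2 − 73.2 = 3
x=56: ŷ = 16 + 1.1·56 = 77.6; e = 79.6 − 77.6 = 2
x=64: ŷ = 16 + 1.1·64 = 86.4; e = 84.4 − 86.4 = -2
x=66: ŷ = 16 + 1.1·66 = 88.6; e = 86.6 − 88.6 = -2
Signs: − + − + + + − −
Runs: −×1, +×1, −×1, +×3, −×2 → 5

5 runs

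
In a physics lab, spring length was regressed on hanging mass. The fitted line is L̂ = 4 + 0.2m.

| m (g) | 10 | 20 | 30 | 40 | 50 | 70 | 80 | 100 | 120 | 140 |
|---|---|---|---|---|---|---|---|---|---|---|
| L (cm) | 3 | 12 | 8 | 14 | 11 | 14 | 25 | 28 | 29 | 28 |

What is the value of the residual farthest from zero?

r = 5

m=10: L̂ = 4 + 0.2·10 = 6; r = 3 − 6 = -3
m=20: L̂ = 4 + 0.2·20 = 8; r = 12 − 8 = 4
m=30: L̂ = 4 + 0.2·30 = 10; r = 8 − 10 = -2
m=40: L̂ = 4 + 0.2·40 = 12; r = 14 − 12 = 2
m=50: L̂ = 4 + 0.2·50 = 14; r = 11 − 14 = -3
m=70: L̂ = 4 + 0.2·70 = 18; r = 14 − 18 = -4
m=80: L̂ = 4 + 0.2·80 = 20; r = 25 − 20 = 5
m=100: L̂ = 4 + 0.2·100 = 24; r = 28 − 24 = 4
m=120: L̂ = 4 + 0.2·120 = 28; r = 29 − 28 = 1
m=140: L̂ = 4 + 0.2·140 = 32; r = 28 − 32 = -4
Largest |r| is 5 at m = 80, residual 5.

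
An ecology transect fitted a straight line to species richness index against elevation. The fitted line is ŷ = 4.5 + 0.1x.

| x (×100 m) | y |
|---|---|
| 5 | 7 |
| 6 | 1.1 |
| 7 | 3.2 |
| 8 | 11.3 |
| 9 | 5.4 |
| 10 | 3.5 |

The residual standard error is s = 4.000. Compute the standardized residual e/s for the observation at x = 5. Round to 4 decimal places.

0.5000

ŷ = 4.5 + 0.1·5 = 5
e = 7 − 5 = 2
e/s = 2 / 4.000 = 0.5000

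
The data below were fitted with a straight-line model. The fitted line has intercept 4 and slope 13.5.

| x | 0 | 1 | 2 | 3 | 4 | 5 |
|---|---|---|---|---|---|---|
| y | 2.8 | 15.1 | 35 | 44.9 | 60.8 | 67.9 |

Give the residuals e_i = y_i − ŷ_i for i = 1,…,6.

x=0: ŷ = 4 + 13.5·0 = 4; e = 2.8 − 4 = -1.2
x=1: ŷ = 4 + 13.5·1 = 17.5; e = 15.1 − 17.5 = -2.4
x=2: ŷ = 4 + 13.5·2 = 31; e = 35 − 31 = 4
x=3: ŷ = 4 + 13.5·3 = 44.5; e = 44.9 − 44.5 = 0.4
x=4: ŷ = 4 + 13.5·4 = 58; e = 60.8 − 58 = 2.8
x=5: ŷ = 4 + 13.5·5 = 71.5; e = 67.9 − 71.5 = -3.6

-1.2, -2.4, 4, 0.4, 2.8, -3.6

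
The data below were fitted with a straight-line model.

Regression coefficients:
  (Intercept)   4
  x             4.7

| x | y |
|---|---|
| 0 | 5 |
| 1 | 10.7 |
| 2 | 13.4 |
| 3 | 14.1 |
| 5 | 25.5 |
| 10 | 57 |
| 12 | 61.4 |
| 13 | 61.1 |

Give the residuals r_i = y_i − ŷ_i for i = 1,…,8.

1, 2, 0, -4, -2, 6, 1, -4

x=0: ŷ = 4 + 4.7·0 = 4; r = 5 − 4 = 1
x=1: ŷ = 4 + 4.7·1 = 8.7; r = 10.7 − 8.7 = 2
x=2: ŷ = 4 + 4.7·2 = 13.4; r = 13.4 − 13.4 = 0
x=3: ŷ = 4 + 4.7·3 = 18.1; r = 14.1 − 18.1 = -4
x=5: ŷ = 4 + 4.7·5 = 27.5; r = 25.5 − 27.5 = -2
x=10: ŷ = 4 + 4.7·10 = 51; r = 57 − 51 = 6
x=12: ŷ = 4 + 4.7·12 = 60.4; r = 61.4 − 60.4 = 1
x=13: ŷ = 4 + 4.7·13 = 65.1; r = 61.1 − 65.1 = -4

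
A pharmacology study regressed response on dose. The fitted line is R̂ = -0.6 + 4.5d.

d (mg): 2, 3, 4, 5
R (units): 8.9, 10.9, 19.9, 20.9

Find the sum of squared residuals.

d=2: R̂ = -0.6 + 4.5·2 = 8.4; e = 8.9 − 8.4 = 0.5
d=3: R̂ = -0.6 + 4.5·3 = 12.9; e = 10.9 − 12.9 = -2
d=4: R̂ = -0.6 + 4.5·4 = 17.4; e = 19.9 − 17.4 = 2.5
d=5: R̂ = -0.6 + 4.5·5 = 21.9; e = 20.9 − 21.9 = -1
SSE = 0.25 + 4 + 6.25 + 1 = 11.5

SSE = 11.5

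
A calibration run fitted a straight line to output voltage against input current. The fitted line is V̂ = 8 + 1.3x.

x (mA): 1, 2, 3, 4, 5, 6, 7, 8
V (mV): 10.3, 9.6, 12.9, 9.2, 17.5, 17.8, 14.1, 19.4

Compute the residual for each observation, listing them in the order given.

1, -1, 1, -4, 3, 2, -3, 1

x=1: V̂ = 8 + 1.3·1 = 9.3; r = 10.3 − 9.3 = 1
x=2: V̂ = 8 + 1.3·2 = 10.6; r = 9.6 − 10.6 = -1
x=3: V̂ = 8 + 1.3·3 = 11.9; r = 12.9 − 11.9 = 1
x=4: V̂ = 8 + 1.3·4 = 13.2; r = 9.2 − 13.2 = -4
x=5: V̂ = 8 + 1.3·5 = 14.5; r = 17.5 − 14.5 = 3
x=6: V̂ = 8 + 1.3·6 = 15.8; r = 17.8 − 15.8 = 2
x=7: V̂ = 8 + 1.3·7 = 17.1; r = 14.1 − 17.1 = -3
x=8: V̂ = 8 + 1.3·8 = 18.4; r = 19.4 − 18.4 = 1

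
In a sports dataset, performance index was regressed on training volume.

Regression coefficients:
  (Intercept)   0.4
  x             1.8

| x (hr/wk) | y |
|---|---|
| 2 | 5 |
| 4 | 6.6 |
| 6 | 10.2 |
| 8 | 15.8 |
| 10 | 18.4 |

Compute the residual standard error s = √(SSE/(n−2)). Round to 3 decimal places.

s = 1.155

x=2: ŷ = 0.4 + 1.8·2 = 4; e = 5 − 4 = 1
x=4: ŷ = 0.4 + 1.8·4 = 7.6; e = 6.6 − 7.6 = -1
x=6: ŷ = 0.4 + 1.8·6 = 11.2; e = 10.2 − 11.2 = -1
x=8: ŷ = 0.4 + 1.8·8 = 14.8; e = 15.8 − 14.8 = 1
x=10: ŷ = 0.4 + 1.8·10 = 18.4; e = 18.4 − 18.4 = 0
SSE = 1 + 1 + 1 + 1 + 0 = 4
s = √(4/3) = √1.33333 ≈ 1.155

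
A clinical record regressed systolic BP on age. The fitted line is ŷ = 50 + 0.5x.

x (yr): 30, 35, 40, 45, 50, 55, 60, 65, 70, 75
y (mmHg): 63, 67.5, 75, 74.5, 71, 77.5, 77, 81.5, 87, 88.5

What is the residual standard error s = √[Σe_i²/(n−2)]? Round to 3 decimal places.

s = 2.828

x=30: ŷ = 50 + 0.5·30 = 65; e = 63 − 65 = -2
x=35: ŷ = 50 + 0.5·35 = 67.5; e = 67.5 − 67.5 = 0
x=40: ŷ = 50 + 0.5·40 = 70; e = 75 − 70 = 5
x=45: ŷ = 50 + 0.5·45 = 72.5; e = 74.5 − 72.5 = 2
x=50: ŷ = 50 + 0.5·50 = 75; e = 71 − 75 = -4
x=55: ŷ = 50 + 0.5·55 = 77.5; e = 77.5 − 77.5 = 0
x=60: ŷ = 50 + 0.5·60 = 80; e = 77 − 80 = -3
x=65: ŷ = 50 + 0.5·65 = 82.5; e = 81.5 − 82.5 = -1
x=70: ŷ = 50 + 0.5·70 = 85; e = 87 − 85 = 2
x=75: ŷ = 50 + 0.5·75 = 87.5; e = 88.5 − 87.5 = 1
SSE = 4 + 0 + 25 + 4 + 16 + 0 + 9 + 1 + 4 + 1 = 64
s = √(64/8) = √8 ≈ 2.828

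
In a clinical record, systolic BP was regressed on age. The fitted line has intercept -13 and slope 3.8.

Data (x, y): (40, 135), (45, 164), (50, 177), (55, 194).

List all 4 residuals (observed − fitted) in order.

x=40: ŷ = -13 + 3.8·40 = 139; r = 135 − 139 = -4
x=45: ŷ = -13 + 3.8·45 = 158; r = 164 − 158 = 6
x=50: ŷ = -13 + 3.8·50 = 177; r = 177 − 177 = 0
x=55: ŷ = -13 + 3.8·55 = 196; r = 194 − 196 = -2

-4, 6, 0, -2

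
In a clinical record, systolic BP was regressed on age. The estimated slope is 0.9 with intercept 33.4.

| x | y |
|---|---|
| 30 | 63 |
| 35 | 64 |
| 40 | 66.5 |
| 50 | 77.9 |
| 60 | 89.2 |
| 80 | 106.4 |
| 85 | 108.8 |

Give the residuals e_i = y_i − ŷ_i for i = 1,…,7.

x=30: ŷ = 33.4 + 0.9·30 = 60.4; e = 63 − 60.4 = 2.6
x=35: ŷ = 33.4 + 0.9·35 = 64.9; e = 64 − 64.9 = -0.9
x=40: ŷ = 33.4 + 0.9·40 = 69.4; e = 66.5 − 69.4 = -2.9
x=50: ŷ = 33.4 + 0.9·50 = 78.4; e = 77.9 − 78.4 = -0.5
x=60: ŷ = 33.4 + 0.9·60 = 87.4; e = 89.2 − 87.4 = 1.8
x=80: ŷ = 33.4 + 0.9·80 = 105.4; e = 106.4 − 105.4 = 1
x=85: ŷ = 33.4 + 0.9·85 = 109.9; e = 108.8 − 109.9 = -1.1

2.6, -0.9, -2.9, -0.5, 1.8, 1, -1.1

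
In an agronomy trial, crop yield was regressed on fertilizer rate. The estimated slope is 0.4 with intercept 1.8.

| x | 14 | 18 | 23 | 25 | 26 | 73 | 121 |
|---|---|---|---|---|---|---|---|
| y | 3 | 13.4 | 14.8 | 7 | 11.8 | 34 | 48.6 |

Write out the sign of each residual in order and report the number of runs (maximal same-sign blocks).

x=14: ŷ = 1.8 + 0.4·14 = 7.4; r = 3 − 7.4 = -4.4
x=18: ŷ = 1.8 + 0.4·18 = 9; r = 13.4 − 9 = 4.4
x=23: ŷ = 1.8 + 0.4·23 = 11; r = 14.8 − 11 = 3.8
x=25: ŷ = 1.8 + 0.4·25 = 11.8; r = 7 − 11.8 = -4.8
x=26: ŷ = 1.8 + 0.4·26 = 12.2; r = 11.8 − 12.2 = -0.4
x=73: ŷ = 1.8 + 0.4·73 = 31; r = 34 − 31 = 3
x=121: ŷ = 1.8 + 0.4·121 = 50.2; r = 48.6 − 50.2 = -1.6
Signs: − + + − − + −
Runs: −×1, +×2, −×2, +×1, −×1 → 5

5 runs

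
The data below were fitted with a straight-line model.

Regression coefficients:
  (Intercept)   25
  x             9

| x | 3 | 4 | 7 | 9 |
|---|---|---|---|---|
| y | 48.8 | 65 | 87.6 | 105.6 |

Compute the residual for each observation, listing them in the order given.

-3.2, 4, -0.4, -0.4

x=3: ŷ = 25 + 9·3 = 52; e = 48.8 − 52 = -3.2
x=4: ŷ = 25 + 9·4 = 61; e = 65 − 61 = 4
x=7: ŷ = 25 + 9·7 = 88; e = 87.6 − 88 = -0.4
x=9: ŷ = 25 + 9·9 = 106; e = 105.6 − 106 = -0.4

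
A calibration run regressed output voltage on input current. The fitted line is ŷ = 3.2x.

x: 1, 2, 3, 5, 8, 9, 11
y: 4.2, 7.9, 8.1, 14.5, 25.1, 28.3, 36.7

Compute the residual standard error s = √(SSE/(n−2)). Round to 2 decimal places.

x=1: ŷ = 3.2·1 = 3.2; e = 4.2 − 3.2 = 1
x=2: ŷ = 3.2·2 = 6.4; e = 7.9 − 6.4 = 1.5
x=3: ŷ = 3.2·3 = 9.6; e = 8.1 − 9.6 = -1.5
x=5: ŷ = 3.2·5 = 16; e = 14.5 − 16 = -1.5
x=8: ŷ = 3.2·8 = 25.6; e = 25.1 − 25.6 = -0.5
x=9: ŷ = 3.2·9 = 28.8; e = 28.3 − 28.8 = -0.5
x=11: ŷ = 3.2·11 = 35.2; e = 36.7 − 35.2 = 1.5
SSE = 1 + 2.25 + 2.25 + 2.25 + 0.25 + 0.25 + 2.25 = 10.5
s = √(10.5/5) = √2.1 ≈ 1.45

s = 1.45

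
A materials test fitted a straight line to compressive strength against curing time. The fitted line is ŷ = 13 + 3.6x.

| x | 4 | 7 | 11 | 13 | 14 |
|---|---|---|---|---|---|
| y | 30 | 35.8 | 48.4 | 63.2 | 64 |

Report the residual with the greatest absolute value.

e = -4.2

x=4: ŷ = 13 + 3.6·4 = 27.4; e = 30 − 27.4 = 2.6
x=7: ŷ = 13 + 3.6·7 = 38.2; e = 35.8 − 38.2 = -2.4
x=11: ŷ = 13 + 3.6·11 = 52.6; e = 48.4 − 52.6 = -4.2
x=13: ŷ = 13 + 3.6·13 = 59.8; e = 63.2 − 59.8 = 3.4
x=14: ŷ = 13 + 3.6·14 = 63.4; e = 64 − 63.4 = 0.6
Largest |e| is 4.2 at x = 11, residual -4.2.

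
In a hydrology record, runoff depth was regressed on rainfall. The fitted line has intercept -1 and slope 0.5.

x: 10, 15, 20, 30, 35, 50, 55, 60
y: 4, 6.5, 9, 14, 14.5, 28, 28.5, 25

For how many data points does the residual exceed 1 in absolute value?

4

x=10: ŷ = -1 + 0.5·10 = 4; e = 4 − 4 = 0
x=15: ŷ = -1 + 0.5·15 = 6.5; e = 6.5 − 6.5 = 0
x=20: ŷ = -1 + 0.5·20 = 9; e = 9 − 9 = 0
x=30: ŷ = -1 + 0.5·30 = 14; e = 14 − 14 = 0
x=35: ŷ = -1 + 0.5·35 = 16.5; e = 14.5 − 16.5 = -2
x=50: ŷ = -1 + 0.5·50 = 24; e = 28 − 24 = 4
x=55: ŷ = -1 + 0.5·55 = 26.5; e = 28.5 − 26.5 = 2
x=60: ŷ = -1 + 0.5·60 = 29; e = 25 − 29 = -4
|e| > 1: x=35 (|e|=2), x=50 (|e|=4), x=55 (|e|=2), x=60 (|e|=4) → 4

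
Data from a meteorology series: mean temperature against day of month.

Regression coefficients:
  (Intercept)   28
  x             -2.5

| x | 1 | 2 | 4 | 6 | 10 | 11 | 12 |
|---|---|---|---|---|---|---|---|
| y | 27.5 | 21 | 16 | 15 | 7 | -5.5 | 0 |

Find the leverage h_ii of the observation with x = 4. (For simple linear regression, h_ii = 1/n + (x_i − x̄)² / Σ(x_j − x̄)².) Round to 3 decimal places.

x̄ = (1 + 2 + 4 + 6 + 10 + 11 + 12)/7 = 6.57143
Σ(x − x̄)² = 31.0408 + 20.898 + 6.61224 + 0.326531 + 11.7551 + 19.6122 + 29.4694 = 119.714
h = 1/7 + (-2.57143)²/119.714 = 0.142857 + 0.0552335 = 0.198

h = 0.198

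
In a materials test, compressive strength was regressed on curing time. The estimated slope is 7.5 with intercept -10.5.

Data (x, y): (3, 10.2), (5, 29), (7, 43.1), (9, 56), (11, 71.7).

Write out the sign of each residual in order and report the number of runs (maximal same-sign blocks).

3 runs

x=3: ŷ = -10.5 + 7.5·3 = 12; r = 10.2 − 12 = -1.8
x=5: ŷ = -10.5 + 7.5·5 = 27; r = 29 − 27 = 2
x=7: ŷ = -10.5 + 7.5·7 = 42; r = 43.1 − 42 = 1.1
x=9: ŷ = -10.5 + 7.5·9 = 57; r = 56 − 57 = -1
x=11: ŷ = -10.5 + 7.5·11 = 72; r = 71.7 − 72 = -0.3
Signs: − + + − −
Runs: −×1, +×2, −×2 → 3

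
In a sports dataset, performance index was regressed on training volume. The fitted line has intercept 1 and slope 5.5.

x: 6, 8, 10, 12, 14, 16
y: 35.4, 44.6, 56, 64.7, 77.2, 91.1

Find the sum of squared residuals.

SSE = 12.46

x=6: ŷ = 1 + 5.5·6 = 34; e = 35.4 − 34 = 1.4
x=8: ŷ = 1 + 5.5·8 = 45; e = 44.6 − 45 = -0.4
x=10: ŷ = 1 + 5.5·10 = 56; e = 56 − 56 = 0
x=12: ŷ = 1 + 5.5·12 = 67; e = 64.7 − 67 = -2.3
x=14: ŷ = 1 + 5.5·14 = 78; e = 77.2 − 78 = -0.8
x=16: ŷ = 1 + 5.5·16 = 89; e = 91.1 − 89 = 2.1
SSE = 1.96 + 0.16 + 0 + 5.29 + 0.64 + 4.41 = 12.46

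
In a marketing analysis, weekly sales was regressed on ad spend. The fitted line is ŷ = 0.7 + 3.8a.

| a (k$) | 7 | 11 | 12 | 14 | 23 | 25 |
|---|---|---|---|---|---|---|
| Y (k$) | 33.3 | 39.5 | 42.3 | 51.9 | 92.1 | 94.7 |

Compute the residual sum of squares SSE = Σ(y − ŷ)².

SSE = 82

a=7: ŷ = 0.7 + 3.8·7 = 27.3; r = 33.3 − 27.3 = 6
a=11: ŷ = 0.7 + 3.8·11 = 42.5; r = 39.5 − 42.5 = -3
a=12: ŷ = 0.7 + 3.8·12 = 46.3; r = 42.3 − 46.3 = -4
a=14: ŷ = 0.7 + 3.8·14 = 53.9; r = 51.9 − 53.9 = -2
a=23: ŷ = 0.7 + 3.8·23 = 88.1; r = 92.1 − 88.1 = 4
a=25: ŷ = 0.7 + 3.8·25 = 95.7; r = 94.7 − 95.7 = -1
SSE = 36 + 9 + 16 + 4 + 16 + 1 = 82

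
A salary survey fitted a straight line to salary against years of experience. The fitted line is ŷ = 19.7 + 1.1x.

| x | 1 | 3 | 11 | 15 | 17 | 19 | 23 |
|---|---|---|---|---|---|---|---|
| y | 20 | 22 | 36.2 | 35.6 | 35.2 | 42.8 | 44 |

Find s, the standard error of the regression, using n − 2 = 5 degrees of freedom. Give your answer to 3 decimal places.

x=1: ŷ = 19.7 + 1.1·1 = 20.8; r = 20 − 20.8 = -0.8
x=3: ŷ = 19.7 + 1.1·3 = 23; r = 22 − 23 = -1
x=11: ŷ = 19.7 + 1.1·11 = 31.8; r = 36.2 − 31.8 = 4.4
x=15: ŷ = 19.7 + 1.1·15 = 36.2; r = 35.6 − 36.2 = -0.6
x=17: ŷ = 19.7 + 1.1·17 = 38.4; r = 35.2 − 38.4 = -3.2
x=19: ŷ = 19.7 + 1.1·19 = 40.6; r = 42.8 − 40.6 = 2.2
x=23: ŷ = 19.7 + 1.1·23 = 45; r = 44 − 45 = -1
SSE = 0.64 + 1 + 19.36 + 0.36 + 10.24 + 4.84 + 1 = 37.44
s = √(37.44/5) = √7.488 ≈ 2.736

s = 2.736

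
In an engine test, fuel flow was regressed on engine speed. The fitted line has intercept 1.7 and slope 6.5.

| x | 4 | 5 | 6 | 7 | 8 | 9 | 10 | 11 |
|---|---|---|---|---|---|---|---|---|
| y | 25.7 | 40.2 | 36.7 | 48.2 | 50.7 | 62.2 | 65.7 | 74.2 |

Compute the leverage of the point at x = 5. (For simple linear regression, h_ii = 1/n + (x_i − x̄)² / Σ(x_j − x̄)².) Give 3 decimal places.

x̄ = (4 + 5 + 6 + 7 + 8 + 9 + 10 + 11)/8 = 7.5
Σ(x − x̄)² = 12.25 + 6.25 + 2.25 + 0.25 + 0.25 + 2.25 + 6.25 + 12.25 = 42
h = 1/8 + (-2.5)²/42 = 0.125 + 0.14881 = 0.274

h = 0.274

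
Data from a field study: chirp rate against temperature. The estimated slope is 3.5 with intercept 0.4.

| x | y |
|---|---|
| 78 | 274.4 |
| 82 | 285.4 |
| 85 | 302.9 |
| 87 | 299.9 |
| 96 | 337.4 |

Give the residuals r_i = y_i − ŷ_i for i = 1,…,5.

x=78: ŷ = 0.4 + 3.5·78 = 273.4; r = 274.4 − 273.4 = 1
x=82: ŷ = 0.4 + 3.5·82 = 287.4; r = 285.4 − 287.4 = -2
x=85: ŷ = 0.4 + 3.5·85 = 297.9; r = 302.9 − 297.9 = 5
x=87: ŷ = 0.4 + 3.5·87 = 304.9; r = 299.9 − 304.9 = -5
x=96: ŷ = 0.4 + 3.5·96 = 336.4; r = 337.4 − 336.4 = 1

1, -2, 5, -5, 1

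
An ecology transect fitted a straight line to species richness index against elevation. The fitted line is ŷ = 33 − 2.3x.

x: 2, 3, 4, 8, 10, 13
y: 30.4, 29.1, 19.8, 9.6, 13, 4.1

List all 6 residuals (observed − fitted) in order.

x=2: ŷ = 33 − 2.3·2 = 28.4; r = 30.4 − 28.4 = 2
x=3: ŷ = 33 − 2.3·3 = 26.1; r = 29.1 − 26.1 = 3
x=4: ŷ = 33 − 2.3·4 = 23.8; r = 19.8 − 23.8 = -4
x=8: ŷ = 33 − 2.3·8 = 14.6; r = 9.6 − 14.6 = -5
x=10: ŷ = 33 − 2.3·10 = 10; r = 13 − 10 = 3
x=13: ŷ = 33 − 2.3·13 = 3.1; r = 4.1 − 3.1 = 1

2, 3, -4, -5, 3, 1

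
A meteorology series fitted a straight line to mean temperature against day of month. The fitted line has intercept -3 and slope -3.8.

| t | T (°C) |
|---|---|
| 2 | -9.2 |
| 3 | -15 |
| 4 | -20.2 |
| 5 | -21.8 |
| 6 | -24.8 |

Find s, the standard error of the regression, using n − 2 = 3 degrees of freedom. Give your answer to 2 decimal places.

t=2: T̂ = -3 − 3.8·2 = -10.6; e = -9.2 − (-10.6) = 1.4
t=3: T̂ = -3 − 3.8·3 = -14.4; e = -15 − (-14.4) = -0.6
t=4: T̂ = -3 − 3.8·4 = -18.2; e = -20.2 − (-18.2) = -2
t=5: T̂ = -3 − 3.8·5 = -22; e = -21.8 − (-22) = 0.2
t=6: T̂ = -3 − 3.8·6 = -25.8; e = -24.8 − (-25.8) = 1
SSE = 1.96 + 0.36 + 4 + 0.04 + 1 = 7.36
s = √(7.36/3) = √2.45333 ≈ 1.57

s = 1.57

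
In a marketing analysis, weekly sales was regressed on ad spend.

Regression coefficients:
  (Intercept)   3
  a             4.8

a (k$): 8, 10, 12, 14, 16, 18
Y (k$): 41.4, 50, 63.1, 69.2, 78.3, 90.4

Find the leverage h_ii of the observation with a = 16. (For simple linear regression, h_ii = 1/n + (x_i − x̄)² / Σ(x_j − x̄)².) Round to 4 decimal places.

h = 0.2952

ā = (8 + 10 + 12 + 14 + 16 + 18)/6 = 13
Σ(a − ā)² = 25 + 9 + 1 + 1 + 9 + 25 = 70
h = 1/6 + (3)²/70 = 0.166667 + 0.128571 = 0.2952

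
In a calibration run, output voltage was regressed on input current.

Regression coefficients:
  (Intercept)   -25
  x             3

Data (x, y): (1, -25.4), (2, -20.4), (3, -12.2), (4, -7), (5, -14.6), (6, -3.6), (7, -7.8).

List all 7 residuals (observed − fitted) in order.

x=1: ŷ = -25 + 3·1 = -22; r = -25.4 − (-22) = -3.4
x=2: ŷ = -25 + 3·2 = -19; r = -20.4 − (-19) = -1.4
x=3: ŷ = -25 + 3·3 = -16; r = -12.2 − (-16) = 3.8
x=4: ŷ = -25 + 3·4 = -13; r = -7 − (-13) = 6
x=5: ŷ = -25 + 3·5 = -10; r = -14.6 − (-10) = -4.6
x=6: ŷ = -25 + 3·6 = -7; r = -3.6 − (-7) = 3.4
x=7: ŷ = -25 + 3·7 = -4; r = -7.8 − (-4) = -3.8

-3.4, -1.4, 3.8, 6, -4.6, 3.4, -3.8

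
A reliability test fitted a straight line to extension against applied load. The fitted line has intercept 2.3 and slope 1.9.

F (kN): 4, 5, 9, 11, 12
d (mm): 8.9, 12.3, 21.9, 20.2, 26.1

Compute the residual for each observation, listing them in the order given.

-1, 0.5, 2.5, -3, 1

F=4: d̂ = 2.3 + 1.9·4 = 9.9; e = 8.9 − 9.9 = -1
F=5: d̂ = 2.3 + 1.9·5 = 11.8; e = 12.3 − 11.8 = 0.5
F=9: d̂ = 2.3 + 1.9·9 = 19.4; e = 21.9 − 19.4 = 2.5
F=11: d̂ = 2.3 + 1.9·11 = 23.2; e = 20.2 − 23.2 = -3
F=12: d̂ = 2.3 + 1.9·12 = 25.1; e = 26.1 − 25.1 = 1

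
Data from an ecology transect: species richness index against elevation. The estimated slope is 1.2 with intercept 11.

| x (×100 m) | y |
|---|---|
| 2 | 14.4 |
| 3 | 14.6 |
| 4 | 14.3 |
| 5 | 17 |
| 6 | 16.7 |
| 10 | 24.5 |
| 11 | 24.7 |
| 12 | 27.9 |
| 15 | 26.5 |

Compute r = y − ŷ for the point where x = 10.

r = 1.5

ŷ = 11 + 1.2·10 = 23
r = 24.5 − 23 = 1.5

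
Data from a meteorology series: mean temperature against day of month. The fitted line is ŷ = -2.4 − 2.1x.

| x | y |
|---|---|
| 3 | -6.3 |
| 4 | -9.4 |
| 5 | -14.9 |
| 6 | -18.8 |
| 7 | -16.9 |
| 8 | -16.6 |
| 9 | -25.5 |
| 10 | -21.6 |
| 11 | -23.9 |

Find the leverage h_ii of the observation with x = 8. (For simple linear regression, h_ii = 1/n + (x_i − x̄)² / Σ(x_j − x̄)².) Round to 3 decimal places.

h = 0.128

x̄ = (3 + 4 + 5 + 6 + 7 + 8 + 9 + 10 + 11)/9 = 7
Σ(x − x̄)² = 16 + 9 + 4 + 1 + 0 + 1 + 4 + 9 + 16 = 60
h = 1/9 + (1)²/60 = 0.111111 + 0.0166667 = 0.128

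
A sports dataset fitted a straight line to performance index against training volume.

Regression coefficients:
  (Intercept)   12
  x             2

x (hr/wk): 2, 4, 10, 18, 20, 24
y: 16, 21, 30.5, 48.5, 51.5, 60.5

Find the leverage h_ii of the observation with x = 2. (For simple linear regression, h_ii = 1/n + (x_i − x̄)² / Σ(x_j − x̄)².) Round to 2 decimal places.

x̄ = (2 + 4 + 10 + 18 + 20 + 24)/6 = 13
Σ(x − x̄)² = 121 + 81 + 9 + 25 + 49 + 121 = 406
h = 1/6 + (-11)²/406 = 0.166667 + 0.29803 = 0.46

h = 0.46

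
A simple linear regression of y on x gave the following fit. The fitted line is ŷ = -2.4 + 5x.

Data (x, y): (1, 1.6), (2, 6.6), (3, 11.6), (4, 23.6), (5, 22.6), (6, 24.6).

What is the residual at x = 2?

e = -1

ŷ = -2.4 + 5·2 = 7.6
e = 6.6 − 7.6 = -1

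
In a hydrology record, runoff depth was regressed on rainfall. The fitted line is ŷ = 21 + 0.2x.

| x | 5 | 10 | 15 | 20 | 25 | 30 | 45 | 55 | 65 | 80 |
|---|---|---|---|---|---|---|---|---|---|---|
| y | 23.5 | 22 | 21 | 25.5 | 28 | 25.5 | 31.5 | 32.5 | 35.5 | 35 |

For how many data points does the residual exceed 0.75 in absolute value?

x=5: ŷ = 21 + 0.2·5 = 22; e = 23.5 − 22 = 1.5
x=10: ŷ = 21 + 0.2·10 = 23; e = 22 − 23 = -1
x=15: ŷ = 21 + 0.2·15 = 24; e = 21 − 24 = -3
x=20: ŷ = 21 + 0.2·20 = 25; e = 25.5 − 25 = 0.5
x=25: ŷ = 21 + 0.2·25 = 26; e = 28 − 26 = 2
x=30: ŷ = 21 + 0.2·30 = 27; e = 25.5 − 27 = -1.5
x=45: ŷ = 21 + 0.2·45 = 30; e = 31.5 − 30 = 1.5
x=55: ŷ = 21 + 0.2·55 = 32; e = 32.5 − 32 = 0.5
x=65: ŷ = 21 + 0.2·65 = 34; e = 35.5 − 34 = 1.5
x=80: ŷ = 21 + 0.2·80 = 37; e = 35 − 37 = -2
|e| > 0.75: x=5 (|e|=1.5), x=10 (|e|=1), x=15 (|e|=3), x=25 (|e|=2), x=30 (|e|=1.5), x=45 (|e|=1.5), x=65 (|e|=1.5), x=80 (|e|=2) → 8

8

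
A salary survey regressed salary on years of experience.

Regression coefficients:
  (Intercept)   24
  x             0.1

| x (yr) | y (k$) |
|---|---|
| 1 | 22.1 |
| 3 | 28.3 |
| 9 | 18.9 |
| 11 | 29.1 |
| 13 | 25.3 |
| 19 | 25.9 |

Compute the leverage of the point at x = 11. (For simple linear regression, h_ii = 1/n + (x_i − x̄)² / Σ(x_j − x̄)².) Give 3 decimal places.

x̄ = (1 + 3 + 9 + 11 + 13 + 19)/6 = 9.33333
Σ(x − x̄)² = 69.4444 + 40.1111 + 0.111111 + 2.77778 + 13.4444 + 93.4444 = 219.333
h = 1/6 + (1.66667)²/219.333 = 0.166667 + 0.0126646 = 0.179

h = 0.179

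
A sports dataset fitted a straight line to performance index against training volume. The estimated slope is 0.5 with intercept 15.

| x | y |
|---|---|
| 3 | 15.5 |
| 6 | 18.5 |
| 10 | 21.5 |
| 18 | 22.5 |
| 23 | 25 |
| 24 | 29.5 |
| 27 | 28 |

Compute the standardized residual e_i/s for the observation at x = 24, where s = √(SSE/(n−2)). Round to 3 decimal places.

1.468

x=3: ŷ = 15 + 0.5·3 = 16.5; e = 15.5 − 16.5 = -1
x=6: ŷ = 15 + 0.5·6 = 18; e = 18.5 − 18 = 0.5
x=10: ŷ = 15 + 0.5·10 = 20; e = 21.5 − 20 = 1.5
x=18: ŷ = 15 + 0.5·18 = 24; e = 22.5 − 24 = -1.5
x=23: ŷ = 15 + 0.5·23 = 26.5; e = 25 − 26.5 = -1.5
x=24: ŷ = 15 + 0.5·24 = 27; e = 29.5 − 27 = 2.5
x=27: ŷ = 15 + 0.5·27 = 28.5; e = 28 − 28.5 = -0.5
SSE = 1 + 0.25 + 2.25 + 2.25 + 2.25 + 6.25 + 0.25 = 14.5
s = √(14.5/5) = 1.70294
e/s = 2.5 / 1.70294 = 1.468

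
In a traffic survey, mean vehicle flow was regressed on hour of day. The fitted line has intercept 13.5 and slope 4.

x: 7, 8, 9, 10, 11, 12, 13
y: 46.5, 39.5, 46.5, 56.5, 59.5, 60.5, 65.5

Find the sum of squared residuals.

x=7: ŷ = 13.5 + 4·7 = 41.5; r = 46.5 − 41.5 = 5
x=8: ŷ = 13.5 + 4·8 = 45.5; r = 39.5 − 45.5 = -6
x=9: ŷ = 13.5 + 4·9 = 49.5; r = 46.5 − 49.5 = -3
x=10: ŷ = 13.5 + 4·10 = 53.5; r = 56.5 − 53.5 = 3
x=11: ŷ = 13.5 + 4·11 = 57.5; r = 59.5 − 57.5 = 2
x=12: ŷ = 13.5 + 4·12 = 61.5; r = 60.5 − 61.5 = -1
x=13: ŷ = 13.5 + 4·13 = 65.5; r = 65.5 − 65.5 = 0
SSE = 25 + 36 + 9 + 9 + 4 + 1 + 0 = 84

SSE = 84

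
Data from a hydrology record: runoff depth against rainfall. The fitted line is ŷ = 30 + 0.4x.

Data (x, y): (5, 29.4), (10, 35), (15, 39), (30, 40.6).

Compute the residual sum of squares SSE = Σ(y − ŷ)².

x=5: ŷ = 30 + 0.4·5 = 32; r = 29.4 − 32 = -2.6
x=10: ŷ = 30 + 0.4·10 = 34; r = 35 − 34 = 1
x=15: ŷ = 30 + 0.4·15 = 36; r = 39 − 36 = 3
x=30: ŷ = 30 + 0.4·30 = 42; r = 40.6 − 42 = -1.4
SSE = 6.76 + 1 + 9 + 1.96 = 18.72

SSE = 18.72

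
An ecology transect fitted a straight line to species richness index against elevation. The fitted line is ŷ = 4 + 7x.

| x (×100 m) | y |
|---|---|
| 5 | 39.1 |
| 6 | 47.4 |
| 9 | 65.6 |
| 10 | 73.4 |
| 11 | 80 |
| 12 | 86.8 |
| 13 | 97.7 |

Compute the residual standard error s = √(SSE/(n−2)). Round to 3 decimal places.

x=5: ŷ = 4 + 7·5 = 39; e = 39.1 − 39 = 0.1
x=6: ŷ = 4 + 7·6 = 46; e = 47.4 − 46 = 1.4
x=9: ŷ = 4 + 7·9 = 67; e = 65.6 − 67 = -1.4
x=10: ŷ = 4 + 7·10 = 74; e = 73.4 − 74 = -0.6
x=11: ŷ = 4 + 7·11 = 81; e = 80 − 81 = -1
x=12: ŷ = 4 + 7·12 = 88; e = 86.8 − 88 = -1.2
x=13: ŷ = 4 + 7·13 = 95; e = 97.7 − 95 = 2.7
SSE = 0.01 + 1.96 + 1.96 + 0.36 + 1 + 1.44 + 7.29 = 14.02
s = √(14.02/5) = √2.804 ≈ 1.675

s = 1.675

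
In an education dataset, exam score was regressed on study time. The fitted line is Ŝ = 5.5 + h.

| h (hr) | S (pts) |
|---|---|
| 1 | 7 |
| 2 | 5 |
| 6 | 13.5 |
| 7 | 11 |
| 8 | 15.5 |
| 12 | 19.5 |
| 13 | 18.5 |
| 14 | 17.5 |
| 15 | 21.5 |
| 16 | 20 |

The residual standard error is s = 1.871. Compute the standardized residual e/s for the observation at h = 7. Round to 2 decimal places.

Ŝ = 5.5 + 7 = 12.5
e = 11 − 12.5 = -1.5
e/s = -1.5 / 1.871 = -0.80

-0.80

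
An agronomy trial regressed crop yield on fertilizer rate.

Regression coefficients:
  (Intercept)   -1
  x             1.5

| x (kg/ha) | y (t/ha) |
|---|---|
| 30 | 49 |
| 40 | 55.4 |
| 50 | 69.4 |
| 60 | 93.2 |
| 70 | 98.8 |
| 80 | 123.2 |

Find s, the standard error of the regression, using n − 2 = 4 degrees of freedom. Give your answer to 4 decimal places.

x=30: ŷ = -1 + 1.5·30 = 44; e = 49 − 44 = 5
x=40: ŷ = -1 + 1.5·40 = 59; e = 55.4 − 59 = -3.6
x=50: ŷ = -1 + 1.5·50 = 74; e = 69.4 − 74 = -4.6
x=60: ŷ = -1 + 1.5·60 = 89; e = 93.2 − 89 = 4.2
x=70: ŷ = -1 + 1.5·70 = 104; e = 98.8 − 104 = -5.2
x=80: ŷ = -1 + 1.5·80 = 119; e = 123.2 − 119 = 4.2
SSE = 25 + 12.96 + 21.16 + 17.64 + 27.04 + 17.64 = 121.44
s = √(121.44/4) = √30.36 ≈ 5.5100

s = 5.5100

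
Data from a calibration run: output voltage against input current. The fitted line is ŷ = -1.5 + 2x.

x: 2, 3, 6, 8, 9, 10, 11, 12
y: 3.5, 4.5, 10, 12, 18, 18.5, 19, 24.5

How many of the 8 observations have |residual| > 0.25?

6

x=2: ŷ = -1.5 + 2·2 = 2.5; e = 3.5 − 2.5 = 1
x=3: ŷ = -1.5 + 2·3 = 4.5; e = 4.5 − 4.5 = 0
x=6: ŷ = -1.5 + 2·6 = 10.5; e = 10 − 10.5 = -0.5
x=8: ŷ = -1.5 + 2·8 = 14.5; e = 12 − 14.5 = -2.5
x=9: ŷ = -1.5 + 2·9 = 16.5; e = 18 − 16.5 = 1.5
x=10: ŷ = -1.5 + 2·10 = 18.5; e = 18.5 − 18.5 = 0
x=11: ŷ = -1.5 + 2·11 = 20.5; e = 19 − 20.5 = -1.5
x=12: ŷ = -1.5 + 2·12 = 22.5; e = 24.5 − 22.5 = 2
|e| > 0.25: x=2 (|e|=1), x=6 (|e|=0.5), x=8 (|e|=2.5), x=9 (|e|=1.5), x=11 (|e|=1.5), x=12 (|e|=2) → 6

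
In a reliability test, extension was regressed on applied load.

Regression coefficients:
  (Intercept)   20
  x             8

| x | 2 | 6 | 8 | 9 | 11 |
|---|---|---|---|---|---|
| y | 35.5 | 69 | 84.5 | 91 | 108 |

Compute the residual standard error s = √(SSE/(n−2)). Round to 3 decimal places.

s = 0.913

x=2: ŷ = 20 + 8·2 = 36; r = 35.5 − 36 = -0.5
x=6: ŷ = 20 + 8·6 = 68; r = 69 − 68 = 1
x=8: ŷ = 20 + 8·8 = 84; r = 84.5 − 84 = 0.5
x=9: ŷ = 20 + 8·9 = 92; r = 91 − 92 = -1
x=11: ŷ = 20 + 8·11 = 108; r = 108 − 108 = 0
SSE = 0.25 + 1 + 0.25 + 1 + 0 = 2.5
s = √(2.5/3) = √0.833333 ≈ 0.913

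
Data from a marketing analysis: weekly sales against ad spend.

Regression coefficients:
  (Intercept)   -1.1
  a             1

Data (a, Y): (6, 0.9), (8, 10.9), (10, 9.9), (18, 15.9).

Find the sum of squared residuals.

SSE = 34

a=6: Ŷ = -1.1 + 6 = 4.9; r = 0.9 − 4.9 = -4
a=8: Ŷ = -1.1 + 8 = 6.9; r = 10.9 − 6.9 = 4
a=10: Ŷ = -1.1 + 10 = 8.9; r = 9.9 − 8.9 = 1
a=18: Ŷ = -1.1 + 18 = 16.9; r = 15.9 − 16.9 = -1
SSE = 16 + 16 + 1 + 1 = 34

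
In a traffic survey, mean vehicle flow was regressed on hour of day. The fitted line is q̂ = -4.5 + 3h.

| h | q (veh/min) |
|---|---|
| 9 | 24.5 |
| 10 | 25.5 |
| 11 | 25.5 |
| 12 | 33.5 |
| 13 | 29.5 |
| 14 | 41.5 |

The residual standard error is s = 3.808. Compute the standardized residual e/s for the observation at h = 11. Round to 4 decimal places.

q̂ = -4.5 + 3·11 = 28.5
e = 25.5 − 28.5 = -3
e/s = -3 / 3.808 = -0.7878

-0.7878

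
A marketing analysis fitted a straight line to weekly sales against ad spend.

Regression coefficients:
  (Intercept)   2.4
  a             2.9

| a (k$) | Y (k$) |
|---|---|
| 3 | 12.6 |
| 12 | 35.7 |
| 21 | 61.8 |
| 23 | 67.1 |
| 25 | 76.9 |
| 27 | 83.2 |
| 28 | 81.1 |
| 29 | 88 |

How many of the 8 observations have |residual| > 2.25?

2

a=3: ŷ = 2.4 + 2.9·3 = 11.1; r = 12.6 − 11.1 = 1.5
a=12: ŷ = 2.4 + 2.9·12 = 37.2; r = 35.7 − 37.2 = -1.5
a=21: ŷ = 2.4 + 2.9·21 = 63.3; r = 61.8 − 63.3 = -1.5
a=23: ŷ = 2.4 + 2.9·23 = 69.1; r = 67.1 − 69.1 = -2
a=25: ŷ = 2.4 + 2.9·25 = 74.9; r = 76.9 − 74.9 = 2
a=27: ŷ = 2.4 + 2.9·27 = 80.7; r = 83.2 − 80.7 = 2.5
a=28: ŷ = 2.4 + 2.9·28 = 83.6; r = 81.1 − 83.6 = -2.5
a=29: ŷ = 2.4 + 2.9·29 = 86.5; r = 88 − 86.5 = 1.5
|r| > 2.25: a=27 (|r|=2.5), a=28 (|r|=2.5) → 2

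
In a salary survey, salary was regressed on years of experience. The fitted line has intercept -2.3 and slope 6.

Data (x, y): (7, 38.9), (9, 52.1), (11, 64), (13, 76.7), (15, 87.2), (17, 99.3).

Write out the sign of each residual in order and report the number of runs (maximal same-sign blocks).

x=7: ŷ = -2.3 + 6·7 = 39.7; e = 38.9 − 39.7 = -0.8
x=9: ŷ = -2.3 + 6·9 = 51.7; e = 52.1 − 51.7 = 0.4
x=11: ŷ = -2.3 + 6·11 = 63.7; e = 64 − 63.7 = 0.3
x=13: ŷ = -2.3 + 6·13 = 75.7; e = 76.7 − 75.7 = 1
x=15: ŷ = -2.3 + 6·15 = 87.7; e = 87.2 − 87.7 = -0.5
x=17: ŷ = -2.3 + 6·17 = 99.7; e = 99.3 − 99.7 = -0.4
Signs: − + + + − −
Runs: −×1, +×3, −×2 → 3

3 runs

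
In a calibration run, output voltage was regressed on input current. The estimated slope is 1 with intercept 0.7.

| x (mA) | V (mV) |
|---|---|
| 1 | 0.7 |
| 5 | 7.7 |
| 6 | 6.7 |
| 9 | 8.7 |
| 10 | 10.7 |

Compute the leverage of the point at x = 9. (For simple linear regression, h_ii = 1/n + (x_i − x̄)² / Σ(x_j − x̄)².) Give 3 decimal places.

h = 0.354

x̄ = (1 + 5 + 6 + 9 + 10)/5 = 6.2
Σ(x − x̄)² = 27.04 + 1.44 + 0.04 + 7.84 + 14.44 = 50.8
h = 1/5 + (2.8)²/50.8 = 0.2 + 0.154331 = 0.354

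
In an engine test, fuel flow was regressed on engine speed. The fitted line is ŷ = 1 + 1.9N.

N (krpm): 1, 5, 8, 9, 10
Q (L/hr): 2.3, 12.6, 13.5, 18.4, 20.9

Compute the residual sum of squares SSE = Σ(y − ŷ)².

SSE = 12.96

N=1: ŷ = 1 + 1.9·1 = 2.9; r = 2.3 − 2.9 = -0.6
N=5: ŷ = 1 + 1.9·5 = 10.5; r = 12.6 − 10.5 = 2.1
N=8: ŷ = 1 + 1.9·8 = 16.2; r = 13.5 − 16.2 = -2.7
N=9: ŷ = 1 + 1.9·9 = 18.1; r = 18.4 − 18.1 = 0.3
N=10: ŷ = 1 + 1.9·10 = 20; r = 20.9 − 20 = 0.9
SSE = 0.36 + 4.41 + 7.29 + 0.09 + 0.81 = 12.96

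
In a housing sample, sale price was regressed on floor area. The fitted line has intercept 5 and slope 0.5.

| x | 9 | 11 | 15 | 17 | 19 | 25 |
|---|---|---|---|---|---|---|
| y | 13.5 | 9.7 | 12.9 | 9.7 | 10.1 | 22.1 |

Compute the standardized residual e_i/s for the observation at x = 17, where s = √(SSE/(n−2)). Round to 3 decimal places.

x=9: ŷ = 5 + 0.5·9 = 9.5; e = 13.5 − 9.5 = 4
x=11: ŷ = 5 + 0.5·11 = 10.5; e = 9.7 − 10.5 = -0.8
x=15: ŷ = 5 + 0.5·15 = 12.5; e = 12.9 − 12.5 = 0.4
x=17: ŷ = 5 + 0.5·17 = 13.5; e = 9.7 − 13.5 = -3.8
x=19: ŷ = 5 + 0.5·19 = 14.5; e = 10.1 − 14.5 = -4.4
x=25: ŷ = 5 + 0.5·25 = 17.5; e = 22.1 − 17.5 = 4.6
SSE = 16 + 0.64 + 0.16 + 14.44 + 19.36 + 21.16 = 71.76
s = √(71.76/4) = 4.23556
e/s = -3.8 / 4.23556 = -0.897

-0.897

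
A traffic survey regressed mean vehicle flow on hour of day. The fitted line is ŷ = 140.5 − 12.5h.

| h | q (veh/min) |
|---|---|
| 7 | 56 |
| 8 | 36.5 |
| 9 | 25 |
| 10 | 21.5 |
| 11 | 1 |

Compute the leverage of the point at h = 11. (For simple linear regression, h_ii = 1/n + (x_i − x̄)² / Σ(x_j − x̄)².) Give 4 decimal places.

h̄ = (7 + 8 + 9 + 10 + 11)/5 = 9
Σ(h − h̄)² = 4 + 1 + 0 + 1 + 4 = 10
h = 1/5 + (2)²/10 = 0.2 + 0.4 = 0.6000

h = 0.6000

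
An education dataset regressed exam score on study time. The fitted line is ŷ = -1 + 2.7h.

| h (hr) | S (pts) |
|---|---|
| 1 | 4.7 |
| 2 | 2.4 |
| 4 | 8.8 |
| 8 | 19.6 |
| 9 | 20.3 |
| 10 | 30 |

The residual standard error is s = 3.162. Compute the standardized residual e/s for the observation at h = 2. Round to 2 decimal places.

-0.63

ŷ = -1 + 2.7·2 = 4.4
e = 2.4 − 4.4 = -2
e/s = -2 / 3.162 = -0.63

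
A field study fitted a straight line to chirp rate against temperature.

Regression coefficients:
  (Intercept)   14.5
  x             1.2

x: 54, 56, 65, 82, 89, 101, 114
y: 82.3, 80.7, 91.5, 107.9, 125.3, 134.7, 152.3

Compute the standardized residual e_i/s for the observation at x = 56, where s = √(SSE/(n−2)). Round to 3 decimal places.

x=54: ŷ = 14.5 + 1.2·54 = 79.3; e = 82.3 − 79.3 = 3
x=56: ŷ = 14.5 + 1.2·56 = 81.7; e = 80.7 − 81.7 = -1
x=65: ŷ = 14.5 + 1.2·65 = 92.5; e = 91.5 − 92.5 = -1
x=82: ŷ = 14.5 + 1.2·82 = 112.9; e = 107.9 − 112.9 = -5
x=89: ŷ = 14.5 + 1.2·89 = 121.3; e = 125.3 − 121.3 = 4
x=101: ŷ = 14.5 + 1.2·101 = 135.7; e = 134.7 − 135.7 = -1
x=114: ŷ = 14.5 + 1.2·114 = 151.3; e = 152.3 − 151.3 = 1
SSE = 9 + 1 + 1 + 25 + 16 + 1 + 1 = 54
s = √(54/5) = 3.28634
e/s = -1 / 3.28634 = -0.304

-0.304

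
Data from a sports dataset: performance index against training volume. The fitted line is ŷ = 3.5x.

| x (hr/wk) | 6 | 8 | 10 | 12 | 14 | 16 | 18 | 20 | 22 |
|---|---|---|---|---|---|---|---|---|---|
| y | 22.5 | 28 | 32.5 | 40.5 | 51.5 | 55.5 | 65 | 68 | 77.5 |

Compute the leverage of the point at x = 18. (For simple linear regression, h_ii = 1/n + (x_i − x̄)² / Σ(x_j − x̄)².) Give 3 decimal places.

x̄ = (6 + 8 + 10 + 12 + 14 + 16 + 18 + 20 + 22)/9 = 14
Σ(x − x̄)² = 64 + 36 + 16 + 4 + 0 + 4 + 16 + 36 + 64 = 240
h = 1/9 + (4)²/240 = 0.111111 + 0.0666667 = 0.178

h = 0.178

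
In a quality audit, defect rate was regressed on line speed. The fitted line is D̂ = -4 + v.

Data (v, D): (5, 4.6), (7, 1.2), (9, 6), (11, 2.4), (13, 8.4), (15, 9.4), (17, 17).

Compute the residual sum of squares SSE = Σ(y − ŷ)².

SSE = 57.28

v=5: D̂ = -4 + 5 = 1; r = 4.6 − 1 = 3.6
v=7: D̂ = -4 + 7 = 3; r = 1.2 − 3 = -1.8
v=9: D̂ = -4 + 9 = 5; r = 6 − 5 = 1
v=11: D̂ = -4 + 11 = 7; r = 2.4 − 7 = -4.6
v=13: D̂ = -4 + 13 = 9; r = 8.4 − 9 = -0.6
v=15: D̂ = -4 + 15 = 11; r = 9.4 − 11 = -1.6
v=17: D̂ = -4 + 17 = 13; r = 17 − 13 = 4
SSE = 12.96 + 3.24 + 1 + 21.16 + 0.36 + 2.56 + 16 = 57.28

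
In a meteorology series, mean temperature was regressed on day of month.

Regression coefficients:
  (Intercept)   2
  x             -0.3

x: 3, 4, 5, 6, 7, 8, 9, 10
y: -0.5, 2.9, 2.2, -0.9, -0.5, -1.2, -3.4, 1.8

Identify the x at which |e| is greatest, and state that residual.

x=3: ŷ = 2 − 0.3·3 = 1.1; e = -0.5 − 1.1 = -1.6
x=4: ŷ = 2 − 0.3·4 = 0.8; e = 2.9 − 0.8 = 2.1
x=5: ŷ = 2 − 0.3·5 = 0.5; e = 2.2 − 0.5 = 1.7
x=6: ŷ = 2 − 0.3·6 = 0.2; e = -0.9 − 0.2 = -1.1
x=7: ŷ = 2 − 0.3·7 = -0.1; e = -0.5 − (-0.1) = -0.4
x=8: ŷ = 2 − 0.3·8 = -0.4; e = -1.2 − (-0.4) = -0.8
x=9: ŷ = 2 − 0.3·9 = -0.7; e = -3.4 − (-0.7) = -2.7
x=10: ŷ = 2 − 0.3·10 = -1; e = 1.8 − (-1) = 2.8
Largest |e| is 2.8 at x = 10, residual 2.8.

x = 10, e = 2.8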